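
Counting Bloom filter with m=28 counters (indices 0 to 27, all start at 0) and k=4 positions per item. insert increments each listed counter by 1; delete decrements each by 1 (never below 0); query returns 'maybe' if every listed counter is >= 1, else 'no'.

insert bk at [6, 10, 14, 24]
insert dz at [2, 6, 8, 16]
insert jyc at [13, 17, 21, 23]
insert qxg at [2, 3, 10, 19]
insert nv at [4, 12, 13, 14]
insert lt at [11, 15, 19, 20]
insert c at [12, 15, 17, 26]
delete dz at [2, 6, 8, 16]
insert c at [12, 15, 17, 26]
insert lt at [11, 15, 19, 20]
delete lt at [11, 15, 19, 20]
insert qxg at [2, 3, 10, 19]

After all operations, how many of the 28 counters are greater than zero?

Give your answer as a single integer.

Step 1: insert bk at [6, 10, 14, 24] -> counters=[0,0,0,0,0,0,1,0,0,0,1,0,0,0,1,0,0,0,0,0,0,0,0,0,1,0,0,0]
Step 2: insert dz at [2, 6, 8, 16] -> counters=[0,0,1,0,0,0,2,0,1,0,1,0,0,0,1,0,1,0,0,0,0,0,0,0,1,0,0,0]
Step 3: insert jyc at [13, 17, 21, 23] -> counters=[0,0,1,0,0,0,2,0,1,0,1,0,0,1,1,0,1,1,0,0,0,1,0,1,1,0,0,0]
Step 4: insert qxg at [2, 3, 10, 19] -> counters=[0,0,2,1,0,0,2,0,1,0,2,0,0,1,1,0,1,1,0,1,0,1,0,1,1,0,0,0]
Step 5: insert nv at [4, 12, 13, 14] -> counters=[0,0,2,1,1,0,2,0,1,0,2,0,1,2,2,0,1,1,0,1,0,1,0,1,1,0,0,0]
Step 6: insert lt at [11, 15, 19, 20] -> counters=[0,0,2,1,1,0,2,0,1,0,2,1,1,2,2,1,1,1,0,2,1,1,0,1,1,0,0,0]
Step 7: insert c at [12, 15, 17, 26] -> counters=[0,0,2,1,1,0,2,0,1,0,2,1,2,2,2,2,1,2,0,2,1,1,0,1,1,0,1,0]
Step 8: delete dz at [2, 6, 8, 16] -> counters=[0,0,1,1,1,0,1,0,0,0,2,1,2,2,2,2,0,2,0,2,1,1,0,1,1,0,1,0]
Step 9: insert c at [12, 15, 17, 26] -> counters=[0,0,1,1,1,0,1,0,0,0,2,1,3,2,2,3,0,3,0,2,1,1,0,1,1,0,2,0]
Step 10: insert lt at [11, 15, 19, 20] -> counters=[0,0,1,1,1,0,1,0,0,0,2,2,3,2,2,4,0,3,0,3,2,1,0,1,1,0,2,0]
Step 11: delete lt at [11, 15, 19, 20] -> counters=[0,0,1,1,1,0,1,0,0,0,2,1,3,2,2,3,0,3,0,2,1,1,0,1,1,0,2,0]
Step 12: insert qxg at [2, 3, 10, 19] -> counters=[0,0,2,2,1,0,1,0,0,0,3,1,3,2,2,3,0,3,0,3,1,1,0,1,1,0,2,0]
Final counters=[0,0,2,2,1,0,1,0,0,0,3,1,3,2,2,3,0,3,0,3,1,1,0,1,1,0,2,0] -> 17 nonzero

Answer: 17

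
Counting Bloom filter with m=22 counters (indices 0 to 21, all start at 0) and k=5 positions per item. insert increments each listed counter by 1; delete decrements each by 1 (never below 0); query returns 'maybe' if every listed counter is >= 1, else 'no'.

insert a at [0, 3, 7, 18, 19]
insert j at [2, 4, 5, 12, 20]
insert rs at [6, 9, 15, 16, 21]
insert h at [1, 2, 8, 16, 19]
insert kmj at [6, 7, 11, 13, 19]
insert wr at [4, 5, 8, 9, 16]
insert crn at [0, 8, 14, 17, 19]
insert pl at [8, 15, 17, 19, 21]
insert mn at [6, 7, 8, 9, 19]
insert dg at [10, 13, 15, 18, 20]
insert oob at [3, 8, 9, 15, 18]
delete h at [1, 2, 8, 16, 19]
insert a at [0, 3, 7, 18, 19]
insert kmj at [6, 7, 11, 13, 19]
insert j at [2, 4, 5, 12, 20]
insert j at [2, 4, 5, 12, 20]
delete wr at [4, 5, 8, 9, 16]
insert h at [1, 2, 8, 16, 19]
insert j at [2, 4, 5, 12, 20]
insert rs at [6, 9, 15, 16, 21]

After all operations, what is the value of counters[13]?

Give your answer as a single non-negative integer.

Answer: 3

Derivation:
Step 1: insert a at [0, 3, 7, 18, 19] -> counters=[1,0,0,1,0,0,0,1,0,0,0,0,0,0,0,0,0,0,1,1,0,0]
Step 2: insert j at [2, 4, 5, 12, 20] -> counters=[1,0,1,1,1,1,0,1,0,0,0,0,1,0,0,0,0,0,1,1,1,0]
Step 3: insert rs at [6, 9, 15, 16, 21] -> counters=[1,0,1,1,1,1,1,1,0,1,0,0,1,0,0,1,1,0,1,1,1,1]
Step 4: insert h at [1, 2, 8, 16, 19] -> counters=[1,1,2,1,1,1,1,1,1,1,0,0,1,0,0,1,2,0,1,2,1,1]
Step 5: insert kmj at [6, 7, 11, 13, 19] -> counters=[1,1,2,1,1,1,2,2,1,1,0,1,1,1,0,1,2,0,1,3,1,1]
Step 6: insert wr at [4, 5, 8, 9, 16] -> counters=[1,1,2,1,2,2,2,2,2,2,0,1,1,1,0,1,3,0,1,3,1,1]
Step 7: insert crn at [0, 8, 14, 17, 19] -> counters=[2,1,2,1,2,2,2,2,3,2,0,1,1,1,1,1,3,1,1,4,1,1]
Step 8: insert pl at [8, 15, 17, 19, 21] -> counters=[2,1,2,1,2,2,2,2,4,2,0,1,1,1,1,2,3,2,1,5,1,2]
Step 9: insert mn at [6, 7, 8, 9, 19] -> counters=[2,1,2,1,2,2,3,3,5,3,0,1,1,1,1,2,3,2,1,6,1,2]
Step 10: insert dg at [10, 13, 15, 18, 20] -> counters=[2,1,2,1,2,2,3,3,5,3,1,1,1,2,1,3,3,2,2,6,2,2]
Step 11: insert oob at [3, 8, 9, 15, 18] -> counters=[2,1,2,2,2,2,3,3,6,4,1,1,1,2,1,4,3,2,3,6,2,2]
Step 12: delete h at [1, 2, 8, 16, 19] -> counters=[2,0,1,2,2,2,3,3,5,4,1,1,1,2,1,4,2,2,3,5,2,2]
Step 13: insert a at [0, 3, 7, 18, 19] -> counters=[3,0,1,3,2,2,3,4,5,4,1,1,1,2,1,4,2,2,4,6,2,2]
Step 14: insert kmj at [6, 7, 11, 13, 19] -> counters=[3,0,1,3,2,2,4,5,5,4,1,2,1,3,1,4,2,2,4,7,2,2]
Step 15: insert j at [2, 4, 5, 12, 20] -> counters=[3,0,2,3,3,3,4,5,5,4,1,2,2,3,1,4,2,2,4,7,3,2]
Step 16: insert j at [2, 4, 5, 12, 20] -> counters=[3,0,3,3,4,4,4,5,5,4,1,2,3,3,1,4,2,2,4,7,4,2]
Step 17: delete wr at [4, 5, 8, 9, 16] -> counters=[3,0,3,3,3,3,4,5,4,3,1,2,3,3,1,4,1,2,4,7,4,2]
Step 18: insert h at [1, 2, 8, 16, 19] -> counters=[3,1,4,3,3,3,4,5,5,3,1,2,3,3,1,4,2,2,4,8,4,2]
Step 19: insert j at [2, 4, 5, 12, 20] -> counters=[3,1,5,3,4,4,4,5,5,3,1,2,4,3,1,4,2,2,4,8,5,2]
Step 20: insert rs at [6, 9, 15, 16, 21] -> counters=[3,1,5,3,4,4,5,5,5,4,1,2,4,3,1,5,3,2,4,8,5,3]
Final counters=[3,1,5,3,4,4,5,5,5,4,1,2,4,3,1,5,3,2,4,8,5,3] -> counters[13]=3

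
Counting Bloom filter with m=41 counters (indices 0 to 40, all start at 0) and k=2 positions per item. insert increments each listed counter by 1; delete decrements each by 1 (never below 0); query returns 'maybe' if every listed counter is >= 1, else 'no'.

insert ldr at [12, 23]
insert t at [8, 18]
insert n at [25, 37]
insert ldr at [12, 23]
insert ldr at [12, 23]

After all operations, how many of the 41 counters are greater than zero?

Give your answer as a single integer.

Answer: 6

Derivation:
Step 1: insert ldr at [12, 23] -> counters=[0,0,0,0,0,0,0,0,0,0,0,0,1,0,0,0,0,0,0,0,0,0,0,1,0,0,0,0,0,0,0,0,0,0,0,0,0,0,0,0,0]
Step 2: insert t at [8, 18] -> counters=[0,0,0,0,0,0,0,0,1,0,0,0,1,0,0,0,0,0,1,0,0,0,0,1,0,0,0,0,0,0,0,0,0,0,0,0,0,0,0,0,0]
Step 3: insert n at [25, 37] -> counters=[0,0,0,0,0,0,0,0,1,0,0,0,1,0,0,0,0,0,1,0,0,0,0,1,0,1,0,0,0,0,0,0,0,0,0,0,0,1,0,0,0]
Step 4: insert ldr at [12, 23] -> counters=[0,0,0,0,0,0,0,0,1,0,0,0,2,0,0,0,0,0,1,0,0,0,0,2,0,1,0,0,0,0,0,0,0,0,0,0,0,1,0,0,0]
Step 5: insert ldr at [12, 23] -> counters=[0,0,0,0,0,0,0,0,1,0,0,0,3,0,0,0,0,0,1,0,0,0,0,3,0,1,0,0,0,0,0,0,0,0,0,0,0,1,0,0,0]
Final counters=[0,0,0,0,0,0,0,0,1,0,0,0,3,0,0,0,0,0,1,0,0,0,0,3,0,1,0,0,0,0,0,0,0,0,0,0,0,1,0,0,0] -> 6 nonzero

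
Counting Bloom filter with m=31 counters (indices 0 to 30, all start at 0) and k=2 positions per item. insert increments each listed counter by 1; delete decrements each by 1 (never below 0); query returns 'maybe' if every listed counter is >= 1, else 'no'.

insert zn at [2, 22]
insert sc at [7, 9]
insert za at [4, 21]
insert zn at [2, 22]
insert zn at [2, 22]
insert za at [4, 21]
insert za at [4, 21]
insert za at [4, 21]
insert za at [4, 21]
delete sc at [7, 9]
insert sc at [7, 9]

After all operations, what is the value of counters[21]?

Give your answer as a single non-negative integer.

Answer: 5

Derivation:
Step 1: insert zn at [2, 22] -> counters=[0,0,1,0,0,0,0,0,0,0,0,0,0,0,0,0,0,0,0,0,0,0,1,0,0,0,0,0,0,0,0]
Step 2: insert sc at [7, 9] -> counters=[0,0,1,0,0,0,0,1,0,1,0,0,0,0,0,0,0,0,0,0,0,0,1,0,0,0,0,0,0,0,0]
Step 3: insert za at [4, 21] -> counters=[0,0,1,0,1,0,0,1,0,1,0,0,0,0,0,0,0,0,0,0,0,1,1,0,0,0,0,0,0,0,0]
Step 4: insert zn at [2, 22] -> counters=[0,0,2,0,1,0,0,1,0,1,0,0,0,0,0,0,0,0,0,0,0,1,2,0,0,0,0,0,0,0,0]
Step 5: insert zn at [2, 22] -> counters=[0,0,3,0,1,0,0,1,0,1,0,0,0,0,0,0,0,0,0,0,0,1,3,0,0,0,0,0,0,0,0]
Step 6: insert za at [4, 21] -> counters=[0,0,3,0,2,0,0,1,0,1,0,0,0,0,0,0,0,0,0,0,0,2,3,0,0,0,0,0,0,0,0]
Step 7: insert za at [4, 21] -> counters=[0,0,3,0,3,0,0,1,0,1,0,0,0,0,0,0,0,0,0,0,0,3,3,0,0,0,0,0,0,0,0]
Step 8: insert za at [4, 21] -> counters=[0,0,3,0,4,0,0,1,0,1,0,0,0,0,0,0,0,0,0,0,0,4,3,0,0,0,0,0,0,0,0]
Step 9: insert za at [4, 21] -> counters=[0,0,3,0,5,0,0,1,0,1,0,0,0,0,0,0,0,0,0,0,0,5,3,0,0,0,0,0,0,0,0]
Step 10: delete sc at [7, 9] -> counters=[0,0,3,0,5,0,0,0,0,0,0,0,0,0,0,0,0,0,0,0,0,5,3,0,0,0,0,0,0,0,0]
Step 11: insert sc at [7, 9] -> counters=[0,0,3,0,5,0,0,1,0,1,0,0,0,0,0,0,0,0,0,0,0,5,3,0,0,0,0,0,0,0,0]
Final counters=[0,0,3,0,5,0,0,1,0,1,0,0,0,0,0,0,0,0,0,0,0,5,3,0,0,0,0,0,0,0,0] -> counters[21]=5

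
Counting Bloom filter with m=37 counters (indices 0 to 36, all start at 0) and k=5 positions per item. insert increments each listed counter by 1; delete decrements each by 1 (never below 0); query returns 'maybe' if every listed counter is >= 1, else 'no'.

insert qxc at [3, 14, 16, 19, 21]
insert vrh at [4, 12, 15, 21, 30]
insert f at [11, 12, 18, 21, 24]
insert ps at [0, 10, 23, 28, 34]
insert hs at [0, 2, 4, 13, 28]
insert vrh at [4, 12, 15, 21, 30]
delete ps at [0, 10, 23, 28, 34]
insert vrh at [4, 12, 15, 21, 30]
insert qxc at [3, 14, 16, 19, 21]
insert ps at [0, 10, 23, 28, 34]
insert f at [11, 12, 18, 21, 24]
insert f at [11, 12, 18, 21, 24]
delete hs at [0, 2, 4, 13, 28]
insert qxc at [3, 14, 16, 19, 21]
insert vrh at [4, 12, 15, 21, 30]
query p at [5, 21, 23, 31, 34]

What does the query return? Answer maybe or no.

Answer: no

Derivation:
Step 1: insert qxc at [3, 14, 16, 19, 21] -> counters=[0,0,0,1,0,0,0,0,0,0,0,0,0,0,1,0,1,0,0,1,0,1,0,0,0,0,0,0,0,0,0,0,0,0,0,0,0]
Step 2: insert vrh at [4, 12, 15, 21, 30] -> counters=[0,0,0,1,1,0,0,0,0,0,0,0,1,0,1,1,1,0,0,1,0,2,0,0,0,0,0,0,0,0,1,0,0,0,0,0,0]
Step 3: insert f at [11, 12, 18, 21, 24] -> counters=[0,0,0,1,1,0,0,0,0,0,0,1,2,0,1,1,1,0,1,1,0,3,0,0,1,0,0,0,0,0,1,0,0,0,0,0,0]
Step 4: insert ps at [0, 10, 23, 28, 34] -> counters=[1,0,0,1,1,0,0,0,0,0,1,1,2,0,1,1,1,0,1,1,0,3,0,1,1,0,0,0,1,0,1,0,0,0,1,0,0]
Step 5: insert hs at [0, 2, 4, 13, 28] -> counters=[2,0,1,1,2,0,0,0,0,0,1,1,2,1,1,1,1,0,1,1,0,3,0,1,1,0,0,0,2,0,1,0,0,0,1,0,0]
Step 6: insert vrh at [4, 12, 15, 21, 30] -> counters=[2,0,1,1,3,0,0,0,0,0,1,1,3,1,1,2,1,0,1,1,0,4,0,1,1,0,0,0,2,0,2,0,0,0,1,0,0]
Step 7: delete ps at [0, 10, 23, 28, 34] -> counters=[1,0,1,1,3,0,0,0,0,0,0,1,3,1,1,2,1,0,1,1,0,4,0,0,1,0,0,0,1,0,2,0,0,0,0,0,0]
Step 8: insert vrh at [4, 12, 15, 21, 30] -> counters=[1,0,1,1,4,0,0,0,0,0,0,1,4,1,1,3,1,0,1,1,0,5,0,0,1,0,0,0,1,0,3,0,0,0,0,0,0]
Step 9: insert qxc at [3, 14, 16, 19, 21] -> counters=[1,0,1,2,4,0,0,0,0,0,0,1,4,1,2,3,2,0,1,2,0,6,0,0,1,0,0,0,1,0,3,0,0,0,0,0,0]
Step 10: insert ps at [0, 10, 23, 28, 34] -> counters=[2,0,1,2,4,0,0,0,0,0,1,1,4,1,2,3,2,0,1,2,0,6,0,1,1,0,0,0,2,0,3,0,0,0,1,0,0]
Step 11: insert f at [11, 12, 18, 21, 24] -> counters=[2,0,1,2,4,0,0,0,0,0,1,2,5,1,2,3,2,0,2,2,0,7,0,1,2,0,0,0,2,0,3,0,0,0,1,0,0]
Step 12: insert f at [11, 12, 18, 21, 24] -> counters=[2,0,1,2,4,0,0,0,0,0,1,3,6,1,2,3,2,0,3,2,0,8,0,1,3,0,0,0,2,0,3,0,0,0,1,0,0]
Step 13: delete hs at [0, 2, 4, 13, 28] -> counters=[1,0,0,2,3,0,0,0,0,0,1,3,6,0,2,3,2,0,3,2,0,8,0,1,3,0,0,0,1,0,3,0,0,0,1,0,0]
Step 14: insert qxc at [3, 14, 16, 19, 21] -> counters=[1,0,0,3,3,0,0,0,0,0,1,3,6,0,3,3,3,0,3,3,0,9,0,1,3,0,0,0,1,0,3,0,0,0,1,0,0]
Step 15: insert vrh at [4, 12, 15, 21, 30] -> counters=[1,0,0,3,4,0,0,0,0,0,1,3,7,0,3,4,3,0,3,3,0,10,0,1,3,0,0,0,1,0,4,0,0,0,1,0,0]
Query p: check counters[5]=0 counters[21]=10 counters[23]=1 counters[31]=0 counters[34]=1 -> no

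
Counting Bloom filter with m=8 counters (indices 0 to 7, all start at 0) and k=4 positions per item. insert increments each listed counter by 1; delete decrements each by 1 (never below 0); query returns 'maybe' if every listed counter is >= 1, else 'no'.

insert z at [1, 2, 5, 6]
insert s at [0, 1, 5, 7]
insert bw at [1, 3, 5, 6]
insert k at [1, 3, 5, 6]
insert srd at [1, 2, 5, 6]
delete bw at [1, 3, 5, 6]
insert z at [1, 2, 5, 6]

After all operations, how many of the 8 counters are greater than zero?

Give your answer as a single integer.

Answer: 7

Derivation:
Step 1: insert z at [1, 2, 5, 6] -> counters=[0,1,1,0,0,1,1,0]
Step 2: insert s at [0, 1, 5, 7] -> counters=[1,2,1,0,0,2,1,1]
Step 3: insert bw at [1, 3, 5, 6] -> counters=[1,3,1,1,0,3,2,1]
Step 4: insert k at [1, 3, 5, 6] -> counters=[1,4,1,2,0,4,3,1]
Step 5: insert srd at [1, 2, 5, 6] -> counters=[1,5,2,2,0,5,4,1]
Step 6: delete bw at [1, 3, 5, 6] -> counters=[1,4,2,1,0,4,3,1]
Step 7: insert z at [1, 2, 5, 6] -> counters=[1,5,3,1,0,5,4,1]
Final counters=[1,5,3,1,0,5,4,1] -> 7 nonzero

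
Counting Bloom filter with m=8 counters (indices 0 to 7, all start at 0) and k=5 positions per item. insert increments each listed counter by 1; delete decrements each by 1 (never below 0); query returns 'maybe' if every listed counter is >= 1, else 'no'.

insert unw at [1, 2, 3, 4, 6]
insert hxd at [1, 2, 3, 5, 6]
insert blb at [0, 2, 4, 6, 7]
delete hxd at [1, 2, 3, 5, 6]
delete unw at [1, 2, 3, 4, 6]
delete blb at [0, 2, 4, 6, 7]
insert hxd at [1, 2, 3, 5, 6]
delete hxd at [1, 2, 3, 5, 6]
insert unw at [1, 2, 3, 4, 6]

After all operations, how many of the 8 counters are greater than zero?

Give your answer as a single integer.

Step 1: insert unw at [1, 2, 3, 4, 6] -> counters=[0,1,1,1,1,0,1,0]
Step 2: insert hxd at [1, 2, 3, 5, 6] -> counters=[0,2,2,2,1,1,2,0]
Step 3: insert blb at [0, 2, 4, 6, 7] -> counters=[1,2,3,2,2,1,3,1]
Step 4: delete hxd at [1, 2, 3, 5, 6] -> counters=[1,1,2,1,2,0,2,1]
Step 5: delete unw at [1, 2, 3, 4, 6] -> counters=[1,0,1,0,1,0,1,1]
Step 6: delete blb at [0, 2, 4, 6, 7] -> counters=[0,0,0,0,0,0,0,0]
Step 7: insert hxd at [1, 2, 3, 5, 6] -> counters=[0,1,1,1,0,1,1,0]
Step 8: delete hxd at [1, 2, 3, 5, 6] -> counters=[0,0,0,0,0,0,0,0]
Step 9: insert unw at [1, 2, 3, 4, 6] -> counters=[0,1,1,1,1,0,1,0]
Final counters=[0,1,1,1,1,0,1,0] -> 5 nonzero

Answer: 5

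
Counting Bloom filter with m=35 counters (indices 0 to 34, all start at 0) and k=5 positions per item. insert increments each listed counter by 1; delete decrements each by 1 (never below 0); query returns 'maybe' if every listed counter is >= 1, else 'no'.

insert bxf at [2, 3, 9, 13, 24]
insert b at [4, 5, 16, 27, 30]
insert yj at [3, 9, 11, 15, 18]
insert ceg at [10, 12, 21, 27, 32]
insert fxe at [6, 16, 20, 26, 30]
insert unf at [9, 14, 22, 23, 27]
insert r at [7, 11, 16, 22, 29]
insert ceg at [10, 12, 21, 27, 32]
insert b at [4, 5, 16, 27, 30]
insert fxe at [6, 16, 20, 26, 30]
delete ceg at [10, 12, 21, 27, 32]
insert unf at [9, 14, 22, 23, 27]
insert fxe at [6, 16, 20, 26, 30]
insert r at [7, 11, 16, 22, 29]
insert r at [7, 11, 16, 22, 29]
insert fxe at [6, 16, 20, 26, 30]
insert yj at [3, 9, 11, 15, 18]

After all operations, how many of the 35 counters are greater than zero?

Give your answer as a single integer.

Answer: 25

Derivation:
Step 1: insert bxf at [2, 3, 9, 13, 24] -> counters=[0,0,1,1,0,0,0,0,0,1,0,0,0,1,0,0,0,0,0,0,0,0,0,0,1,0,0,0,0,0,0,0,0,0,0]
Step 2: insert b at [4, 5, 16, 27, 30] -> counters=[0,0,1,1,1,1,0,0,0,1,0,0,0,1,0,0,1,0,0,0,0,0,0,0,1,0,0,1,0,0,1,0,0,0,0]
Step 3: insert yj at [3, 9, 11, 15, 18] -> counters=[0,0,1,2,1,1,0,0,0,2,0,1,0,1,0,1,1,0,1,0,0,0,0,0,1,0,0,1,0,0,1,0,0,0,0]
Step 4: insert ceg at [10, 12, 21, 27, 32] -> counters=[0,0,1,2,1,1,0,0,0,2,1,1,1,1,0,1,1,0,1,0,0,1,0,0,1,0,0,2,0,0,1,0,1,0,0]
Step 5: insert fxe at [6, 16, 20, 26, 30] -> counters=[0,0,1,2,1,1,1,0,0,2,1,1,1,1,0,1,2,0,1,0,1,1,0,0,1,0,1,2,0,0,2,0,1,0,0]
Step 6: insert unf at [9, 14, 22, 23, 27] -> counters=[0,0,1,2,1,1,1,0,0,3,1,1,1,1,1,1,2,0,1,0,1,1,1,1,1,0,1,3,0,0,2,0,1,0,0]
Step 7: insert r at [7, 11, 16, 22, 29] -> counters=[0,0,1,2,1,1,1,1,0,3,1,2,1,1,1,1,3,0,1,0,1,1,2,1,1,0,1,3,0,1,2,0,1,0,0]
Step 8: insert ceg at [10, 12, 21, 27, 32] -> counters=[0,0,1,2,1,1,1,1,0,3,2,2,2,1,1,1,3,0,1,0,1,2,2,1,1,0,1,4,0,1,2,0,2,0,0]
Step 9: insert b at [4, 5, 16, 27, 30] -> counters=[0,0,1,2,2,2,1,1,0,3,2,2,2,1,1,1,4,0,1,0,1,2,2,1,1,0,1,5,0,1,3,0,2,0,0]
Step 10: insert fxe at [6, 16, 20, 26, 30] -> counters=[0,0,1,2,2,2,2,1,0,3,2,2,2,1,1,1,5,0,1,0,2,2,2,1,1,0,2,5,0,1,4,0,2,0,0]
Step 11: delete ceg at [10, 12, 21, 27, 32] -> counters=[0,0,1,2,2,2,2,1,0,3,1,2,1,1,1,1,5,0,1,0,2,1,2,1,1,0,2,4,0,1,4,0,1,0,0]
Step 12: insert unf at [9, 14, 22, 23, 27] -> counters=[0,0,1,2,2,2,2,1,0,4,1,2,1,1,2,1,5,0,1,0,2,1,3,2,1,0,2,5,0,1,4,0,1,0,0]
Step 13: insert fxe at [6, 16, 20, 26, 30] -> counters=[0,0,1,2,2,2,3,1,0,4,1,2,1,1,2,1,6,0,1,0,3,1,3,2,1,0,3,5,0,1,5,0,1,0,0]
Step 14: insert r at [7, 11, 16, 22, 29] -> counters=[0,0,1,2,2,2,3,2,0,4,1,3,1,1,2,1,7,0,1,0,3,1,4,2,1,0,3,5,0,2,5,0,1,0,0]
Step 15: insert r at [7, 11, 16, 22, 29] -> counters=[0,0,1,2,2,2,3,3,0,4,1,4,1,1,2,1,8,0,1,0,3,1,5,2,1,0,3,5,0,3,5,0,1,0,0]
Step 16: insert fxe at [6, 16, 20, 26, 30] -> counters=[0,0,1,2,2,2,4,3,0,4,1,4,1,1,2,1,9,0,1,0,4,1,5,2,1,0,4,5,0,3,6,0,1,0,0]
Step 17: insert yj at [3, 9, 11, 15, 18] -> counters=[0,0,1,3,2,2,4,3,0,5,1,5,1,1,2,2,9,0,2,0,4,1,5,2,1,0,4,5,0,3,6,0,1,0,0]
Final counters=[0,0,1,3,2,2,4,3,0,5,1,5,1,1,2,2,9,0,2,0,4,1,5,2,1,0,4,5,0,3,6,0,1,0,0] -> 25 nonzero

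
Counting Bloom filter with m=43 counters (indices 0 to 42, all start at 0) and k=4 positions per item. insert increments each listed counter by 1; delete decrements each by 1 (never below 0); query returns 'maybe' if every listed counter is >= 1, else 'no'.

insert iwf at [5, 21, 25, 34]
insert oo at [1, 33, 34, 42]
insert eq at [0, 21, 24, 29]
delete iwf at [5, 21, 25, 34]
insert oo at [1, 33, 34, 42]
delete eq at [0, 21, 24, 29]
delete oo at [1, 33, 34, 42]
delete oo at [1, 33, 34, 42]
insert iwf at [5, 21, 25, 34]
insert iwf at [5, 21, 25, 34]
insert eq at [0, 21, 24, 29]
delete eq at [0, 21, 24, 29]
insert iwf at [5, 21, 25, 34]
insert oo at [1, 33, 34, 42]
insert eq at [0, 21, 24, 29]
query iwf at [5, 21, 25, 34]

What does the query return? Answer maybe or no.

Answer: maybe

Derivation:
Step 1: insert iwf at [5, 21, 25, 34] -> counters=[0,0,0,0,0,1,0,0,0,0,0,0,0,0,0,0,0,0,0,0,0,1,0,0,0,1,0,0,0,0,0,0,0,0,1,0,0,0,0,0,0,0,0]
Step 2: insert oo at [1, 33, 34, 42] -> counters=[0,1,0,0,0,1,0,0,0,0,0,0,0,0,0,0,0,0,0,0,0,1,0,0,0,1,0,0,0,0,0,0,0,1,2,0,0,0,0,0,0,0,1]
Step 3: insert eq at [0, 21, 24, 29] -> counters=[1,1,0,0,0,1,0,0,0,0,0,0,0,0,0,0,0,0,0,0,0,2,0,0,1,1,0,0,0,1,0,0,0,1,2,0,0,0,0,0,0,0,1]
Step 4: delete iwf at [5, 21, 25, 34] -> counters=[1,1,0,0,0,0,0,0,0,0,0,0,0,0,0,0,0,0,0,0,0,1,0,0,1,0,0,0,0,1,0,0,0,1,1,0,0,0,0,0,0,0,1]
Step 5: insert oo at [1, 33, 34, 42] -> counters=[1,2,0,0,0,0,0,0,0,0,0,0,0,0,0,0,0,0,0,0,0,1,0,0,1,0,0,0,0,1,0,0,0,2,2,0,0,0,0,0,0,0,2]
Step 6: delete eq at [0, 21, 24, 29] -> counters=[0,2,0,0,0,0,0,0,0,0,0,0,0,0,0,0,0,0,0,0,0,0,0,0,0,0,0,0,0,0,0,0,0,2,2,0,0,0,0,0,0,0,2]
Step 7: delete oo at [1, 33, 34, 42] -> counters=[0,1,0,0,0,0,0,0,0,0,0,0,0,0,0,0,0,0,0,0,0,0,0,0,0,0,0,0,0,0,0,0,0,1,1,0,0,0,0,0,0,0,1]
Step 8: delete oo at [1, 33, 34, 42] -> counters=[0,0,0,0,0,0,0,0,0,0,0,0,0,0,0,0,0,0,0,0,0,0,0,0,0,0,0,0,0,0,0,0,0,0,0,0,0,0,0,0,0,0,0]
Step 9: insert iwf at [5, 21, 25, 34] -> counters=[0,0,0,0,0,1,0,0,0,0,0,0,0,0,0,0,0,0,0,0,0,1,0,0,0,1,0,0,0,0,0,0,0,0,1,0,0,0,0,0,0,0,0]
Step 10: insert iwf at [5, 21, 25, 34] -> counters=[0,0,0,0,0,2,0,0,0,0,0,0,0,0,0,0,0,0,0,0,0,2,0,0,0,2,0,0,0,0,0,0,0,0,2,0,0,0,0,0,0,0,0]
Step 11: insert eq at [0, 21, 24, 29] -> counters=[1,0,0,0,0,2,0,0,0,0,0,0,0,0,0,0,0,0,0,0,0,3,0,0,1,2,0,0,0,1,0,0,0,0,2,0,0,0,0,0,0,0,0]
Step 12: delete eq at [0, 21, 24, 29] -> counters=[0,0,0,0,0,2,0,0,0,0,0,0,0,0,0,0,0,0,0,0,0,2,0,0,0,2,0,0,0,0,0,0,0,0,2,0,0,0,0,0,0,0,0]
Step 13: insert iwf at [5, 21, 25, 34] -> counters=[0,0,0,0,0,3,0,0,0,0,0,0,0,0,0,0,0,0,0,0,0,3,0,0,0,3,0,0,0,0,0,0,0,0,3,0,0,0,0,0,0,0,0]
Step 14: insert oo at [1, 33, 34, 42] -> counters=[0,1,0,0,0,3,0,0,0,0,0,0,0,0,0,0,0,0,0,0,0,3,0,0,0,3,0,0,0,0,0,0,0,1,4,0,0,0,0,0,0,0,1]
Step 15: insert eq at [0, 21, 24, 29] -> counters=[1,1,0,0,0,3,0,0,0,0,0,0,0,0,0,0,0,0,0,0,0,4,0,0,1,3,0,0,0,1,0,0,0,1,4,0,0,0,0,0,0,0,1]
Query iwf: check counters[5]=3 counters[21]=4 counters[25]=3 counters[34]=4 -> maybe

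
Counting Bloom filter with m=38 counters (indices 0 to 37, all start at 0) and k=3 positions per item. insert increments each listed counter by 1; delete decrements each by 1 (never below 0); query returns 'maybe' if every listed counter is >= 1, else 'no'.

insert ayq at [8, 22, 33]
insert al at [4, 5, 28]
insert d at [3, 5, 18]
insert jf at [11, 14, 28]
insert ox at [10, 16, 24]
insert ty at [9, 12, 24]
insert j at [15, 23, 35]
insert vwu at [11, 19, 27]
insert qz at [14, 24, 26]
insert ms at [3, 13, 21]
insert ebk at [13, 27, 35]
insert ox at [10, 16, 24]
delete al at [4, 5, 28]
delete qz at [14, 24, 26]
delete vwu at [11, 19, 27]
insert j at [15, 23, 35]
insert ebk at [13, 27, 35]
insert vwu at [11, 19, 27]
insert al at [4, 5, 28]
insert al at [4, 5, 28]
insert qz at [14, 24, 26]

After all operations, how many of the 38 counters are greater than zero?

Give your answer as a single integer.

Answer: 23

Derivation:
Step 1: insert ayq at [8, 22, 33] -> counters=[0,0,0,0,0,0,0,0,1,0,0,0,0,0,0,0,0,0,0,0,0,0,1,0,0,0,0,0,0,0,0,0,0,1,0,0,0,0]
Step 2: insert al at [4, 5, 28] -> counters=[0,0,0,0,1,1,0,0,1,0,0,0,0,0,0,0,0,0,0,0,0,0,1,0,0,0,0,0,1,0,0,0,0,1,0,0,0,0]
Step 3: insert d at [3, 5, 18] -> counters=[0,0,0,1,1,2,0,0,1,0,0,0,0,0,0,0,0,0,1,0,0,0,1,0,0,0,0,0,1,0,0,0,0,1,0,0,0,0]
Step 4: insert jf at [11, 14, 28] -> counters=[0,0,0,1,1,2,0,0,1,0,0,1,0,0,1,0,0,0,1,0,0,0,1,0,0,0,0,0,2,0,0,0,0,1,0,0,0,0]
Step 5: insert ox at [10, 16, 24] -> counters=[0,0,0,1,1,2,0,0,1,0,1,1,0,0,1,0,1,0,1,0,0,0,1,0,1,0,0,0,2,0,0,0,0,1,0,0,0,0]
Step 6: insert ty at [9, 12, 24] -> counters=[0,0,0,1,1,2,0,0,1,1,1,1,1,0,1,0,1,0,1,0,0,0,1,0,2,0,0,0,2,0,0,0,0,1,0,0,0,0]
Step 7: insert j at [15, 23, 35] -> counters=[0,0,0,1,1,2,0,0,1,1,1,1,1,0,1,1,1,0,1,0,0,0,1,1,2,0,0,0,2,0,0,0,0,1,0,1,0,0]
Step 8: insert vwu at [11, 19, 27] -> counters=[0,0,0,1,1,2,0,0,1,1,1,2,1,0,1,1,1,0,1,1,0,0,1,1,2,0,0,1,2,0,0,0,0,1,0,1,0,0]
Step 9: insert qz at [14, 24, 26] -> counters=[0,0,0,1,1,2,0,0,1,1,1,2,1,0,2,1,1,0,1,1,0,0,1,1,3,0,1,1,2,0,0,0,0,1,0,1,0,0]
Step 10: insert ms at [3, 13, 21] -> counters=[0,0,0,2,1,2,0,0,1,1,1,2,1,1,2,1,1,0,1,1,0,1,1,1,3,0,1,1,2,0,0,0,0,1,0,1,0,0]
Step 11: insert ebk at [13, 27, 35] -> counters=[0,0,0,2,1,2,0,0,1,1,1,2,1,2,2,1,1,0,1,1,0,1,1,1,3,0,1,2,2,0,0,0,0,1,0,2,0,0]
Step 12: insert ox at [10, 16, 24] -> counters=[0,0,0,2,1,2,0,0,1,1,2,2,1,2,2,1,2,0,1,1,0,1,1,1,4,0,1,2,2,0,0,0,0,1,0,2,0,0]
Step 13: delete al at [4, 5, 28] -> counters=[0,0,0,2,0,1,0,0,1,1,2,2,1,2,2,1,2,0,1,1,0,1,1,1,4,0,1,2,1,0,0,0,0,1,0,2,0,0]
Step 14: delete qz at [14, 24, 26] -> counters=[0,0,0,2,0,1,0,0,1,1,2,2,1,2,1,1,2,0,1,1,0,1,1,1,3,0,0,2,1,0,0,0,0,1,0,2,0,0]
Step 15: delete vwu at [11, 19, 27] -> counters=[0,0,0,2,0,1,0,0,1,1,2,1,1,2,1,1,2,0,1,0,0,1,1,1,3,0,0,1,1,0,0,0,0,1,0,2,0,0]
Step 16: insert j at [15, 23, 35] -> counters=[0,0,0,2,0,1,0,0,1,1,2,1,1,2,1,2,2,0,1,0,0,1,1,2,3,0,0,1,1,0,0,0,0,1,0,3,0,0]
Step 17: insert ebk at [13, 27, 35] -> counters=[0,0,0,2,0,1,0,0,1,1,2,1,1,3,1,2,2,0,1,0,0,1,1,2,3,0,0,2,1,0,0,0,0,1,0,4,0,0]
Step 18: insert vwu at [11, 19, 27] -> counters=[0,0,0,2,0,1,0,0,1,1,2,2,1,3,1,2,2,0,1,1,0,1,1,2,3,0,0,3,1,0,0,0,0,1,0,4,0,0]
Step 19: insert al at [4, 5, 28] -> counters=[0,0,0,2,1,2,0,0,1,1,2,2,1,3,1,2,2,0,1,1,0,1,1,2,3,0,0,3,2,0,0,0,0,1,0,4,0,0]
Step 20: insert al at [4, 5, 28] -> counters=[0,0,0,2,2,3,0,0,1,1,2,2,1,3,1,2,2,0,1,1,0,1,1,2,3,0,0,3,3,0,0,0,0,1,0,4,0,0]
Step 21: insert qz at [14, 24, 26] -> counters=[0,0,0,2,2,3,0,0,1,1,2,2,1,3,2,2,2,0,1,1,0,1,1,2,4,0,1,3,3,0,0,0,0,1,0,4,0,0]
Final counters=[0,0,0,2,2,3,0,0,1,1,2,2,1,3,2,2,2,0,1,1,0,1,1,2,4,0,1,3,3,0,0,0,0,1,0,4,0,0] -> 23 nonzero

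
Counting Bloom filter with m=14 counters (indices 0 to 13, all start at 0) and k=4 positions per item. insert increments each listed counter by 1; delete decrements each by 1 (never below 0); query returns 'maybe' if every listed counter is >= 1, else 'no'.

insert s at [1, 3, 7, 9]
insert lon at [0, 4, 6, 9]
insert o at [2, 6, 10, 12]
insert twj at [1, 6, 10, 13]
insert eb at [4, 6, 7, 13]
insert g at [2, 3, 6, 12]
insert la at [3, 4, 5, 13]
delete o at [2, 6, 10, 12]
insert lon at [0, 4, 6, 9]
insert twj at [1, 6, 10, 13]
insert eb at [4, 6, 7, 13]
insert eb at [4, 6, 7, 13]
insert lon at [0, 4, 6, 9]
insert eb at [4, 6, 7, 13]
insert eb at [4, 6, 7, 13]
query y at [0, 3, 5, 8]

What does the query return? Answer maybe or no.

Answer: no

Derivation:
Step 1: insert s at [1, 3, 7, 9] -> counters=[0,1,0,1,0,0,0,1,0,1,0,0,0,0]
Step 2: insert lon at [0, 4, 6, 9] -> counters=[1,1,0,1,1,0,1,1,0,2,0,0,0,0]
Step 3: insert o at [2, 6, 10, 12] -> counters=[1,1,1,1,1,0,2,1,0,2,1,0,1,0]
Step 4: insert twj at [1, 6, 10, 13] -> counters=[1,2,1,1,1,0,3,1,0,2,2,0,1,1]
Step 5: insert eb at [4, 6, 7, 13] -> counters=[1,2,1,1,2,0,4,2,0,2,2,0,1,2]
Step 6: insert g at [2, 3, 6, 12] -> counters=[1,2,2,2,2,0,5,2,0,2,2,0,2,2]
Step 7: insert la at [3, 4, 5, 13] -> counters=[1,2,2,3,3,1,5,2,0,2,2,0,2,3]
Step 8: delete o at [2, 6, 10, 12] -> counters=[1,2,1,3,3,1,4,2,0,2,1,0,1,3]
Step 9: insert lon at [0, 4, 6, 9] -> counters=[2,2,1,3,4,1,5,2,0,3,1,0,1,3]
Step 10: insert twj at [1, 6, 10, 13] -> counters=[2,3,1,3,4,1,6,2,0,3,2,0,1,4]
Step 11: insert eb at [4, 6, 7, 13] -> counters=[2,3,1,3,5,1,7,3,0,3,2,0,1,5]
Step 12: insert eb at [4, 6, 7, 13] -> counters=[2,3,1,3,6,1,8,4,0,3,2,0,1,6]
Step 13: insert lon at [0, 4, 6, 9] -> counters=[3,3,1,3,7,1,9,4,0,4,2,0,1,6]
Step 14: insert eb at [4, 6, 7, 13] -> counters=[3,3,1,3,8,1,10,5,0,4,2,0,1,7]
Step 15: insert eb at [4, 6, 7, 13] -> counters=[3,3,1,3,9,1,11,6,0,4,2,0,1,8]
Query y: check counters[0]=3 counters[3]=3 counters[5]=1 counters[8]=0 -> no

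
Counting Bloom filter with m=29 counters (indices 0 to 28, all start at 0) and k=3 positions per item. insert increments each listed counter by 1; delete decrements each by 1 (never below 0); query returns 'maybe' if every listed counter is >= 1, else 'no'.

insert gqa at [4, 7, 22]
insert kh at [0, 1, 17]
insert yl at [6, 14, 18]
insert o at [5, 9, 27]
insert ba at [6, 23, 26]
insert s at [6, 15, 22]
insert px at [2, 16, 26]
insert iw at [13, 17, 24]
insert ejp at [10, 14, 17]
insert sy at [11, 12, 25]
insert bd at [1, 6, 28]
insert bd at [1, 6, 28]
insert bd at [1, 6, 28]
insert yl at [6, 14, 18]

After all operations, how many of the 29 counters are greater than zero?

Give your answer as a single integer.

Step 1: insert gqa at [4, 7, 22] -> counters=[0,0,0,0,1,0,0,1,0,0,0,0,0,0,0,0,0,0,0,0,0,0,1,0,0,0,0,0,0]
Step 2: insert kh at [0, 1, 17] -> counters=[1,1,0,0,1,0,0,1,0,0,0,0,0,0,0,0,0,1,0,0,0,0,1,0,0,0,0,0,0]
Step 3: insert yl at [6, 14, 18] -> counters=[1,1,0,0,1,0,1,1,0,0,0,0,0,0,1,0,0,1,1,0,0,0,1,0,0,0,0,0,0]
Step 4: insert o at [5, 9, 27] -> counters=[1,1,0,0,1,1,1,1,0,1,0,0,0,0,1,0,0,1,1,0,0,0,1,0,0,0,0,1,0]
Step 5: insert ba at [6, 23, 26] -> counters=[1,1,0,0,1,1,2,1,0,1,0,0,0,0,1,0,0,1,1,0,0,0,1,1,0,0,1,1,0]
Step 6: insert s at [6, 15, 22] -> counters=[1,1,0,0,1,1,3,1,0,1,0,0,0,0,1,1,0,1,1,0,0,0,2,1,0,0,1,1,0]
Step 7: insert px at [2, 16, 26] -> counters=[1,1,1,0,1,1,3,1,0,1,0,0,0,0,1,1,1,1,1,0,0,0,2,1,0,0,2,1,0]
Step 8: insert iw at [13, 17, 24] -> counters=[1,1,1,0,1,1,3,1,0,1,0,0,0,1,1,1,1,2,1,0,0,0,2,1,1,0,2,1,0]
Step 9: insert ejp at [10, 14, 17] -> counters=[1,1,1,0,1,1,3,1,0,1,1,0,0,1,2,1,1,3,1,0,0,0,2,1,1,0,2,1,0]
Step 10: insert sy at [11, 12, 25] -> counters=[1,1,1,0,1,1,3,1,0,1,1,1,1,1,2,1,1,3,1,0,0,0,2,1,1,1,2,1,0]
Step 11: insert bd at [1, 6, 28] -> counters=[1,2,1,0,1,1,4,1,0,1,1,1,1,1,2,1,1,3,1,0,0,0,2,1,1,1,2,1,1]
Step 12: insert bd at [1, 6, 28] -> counters=[1,3,1,0,1,1,5,1,0,1,1,1,1,1,2,1,1,3,1,0,0,0,2,1,1,1,2,1,2]
Step 13: insert bd at [1, 6, 28] -> counters=[1,4,1,0,1,1,6,1,0,1,1,1,1,1,2,1,1,3,1,0,0,0,2,1,1,1,2,1,3]
Step 14: insert yl at [6, 14, 18] -> counters=[1,4,1,0,1,1,7,1,0,1,1,1,1,1,3,1,1,3,2,0,0,0,2,1,1,1,2,1,3]
Final counters=[1,4,1,0,1,1,7,1,0,1,1,1,1,1,3,1,1,3,2,0,0,0,2,1,1,1,2,1,3] -> 24 nonzero

Answer: 24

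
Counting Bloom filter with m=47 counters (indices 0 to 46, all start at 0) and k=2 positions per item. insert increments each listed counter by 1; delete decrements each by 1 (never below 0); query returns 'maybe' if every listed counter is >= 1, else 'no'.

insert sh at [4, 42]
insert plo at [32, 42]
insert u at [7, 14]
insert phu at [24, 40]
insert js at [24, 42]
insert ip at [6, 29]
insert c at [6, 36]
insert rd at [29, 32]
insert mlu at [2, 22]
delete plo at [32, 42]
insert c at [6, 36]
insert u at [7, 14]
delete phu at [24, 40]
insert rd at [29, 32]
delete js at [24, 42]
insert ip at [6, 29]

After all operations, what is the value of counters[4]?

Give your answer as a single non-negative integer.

Step 1: insert sh at [4, 42] -> counters=[0,0,0,0,1,0,0,0,0,0,0,0,0,0,0,0,0,0,0,0,0,0,0,0,0,0,0,0,0,0,0,0,0,0,0,0,0,0,0,0,0,0,1,0,0,0,0]
Step 2: insert plo at [32, 42] -> counters=[0,0,0,0,1,0,0,0,0,0,0,0,0,0,0,0,0,0,0,0,0,0,0,0,0,0,0,0,0,0,0,0,1,0,0,0,0,0,0,0,0,0,2,0,0,0,0]
Step 3: insert u at [7, 14] -> counters=[0,0,0,0,1,0,0,1,0,0,0,0,0,0,1,0,0,0,0,0,0,0,0,0,0,0,0,0,0,0,0,0,1,0,0,0,0,0,0,0,0,0,2,0,0,0,0]
Step 4: insert phu at [24, 40] -> counters=[0,0,0,0,1,0,0,1,0,0,0,0,0,0,1,0,0,0,0,0,0,0,0,0,1,0,0,0,0,0,0,0,1,0,0,0,0,0,0,0,1,0,2,0,0,0,0]
Step 5: insert js at [24, 42] -> counters=[0,0,0,0,1,0,0,1,0,0,0,0,0,0,1,0,0,0,0,0,0,0,0,0,2,0,0,0,0,0,0,0,1,0,0,0,0,0,0,0,1,0,3,0,0,0,0]
Step 6: insert ip at [6, 29] -> counters=[0,0,0,0,1,0,1,1,0,0,0,0,0,0,1,0,0,0,0,0,0,0,0,0,2,0,0,0,0,1,0,0,1,0,0,0,0,0,0,0,1,0,3,0,0,0,0]
Step 7: insert c at [6, 36] -> counters=[0,0,0,0,1,0,2,1,0,0,0,0,0,0,1,0,0,0,0,0,0,0,0,0,2,0,0,0,0,1,0,0,1,0,0,0,1,0,0,0,1,0,3,0,0,0,0]
Step 8: insert rd at [29, 32] -> counters=[0,0,0,0,1,0,2,1,0,0,0,0,0,0,1,0,0,0,0,0,0,0,0,0,2,0,0,0,0,2,0,0,2,0,0,0,1,0,0,0,1,0,3,0,0,0,0]
Step 9: insert mlu at [2, 22] -> counters=[0,0,1,0,1,0,2,1,0,0,0,0,0,0,1,0,0,0,0,0,0,0,1,0,2,0,0,0,0,2,0,0,2,0,0,0,1,0,0,0,1,0,3,0,0,0,0]
Step 10: delete plo at [32, 42] -> counters=[0,0,1,0,1,0,2,1,0,0,0,0,0,0,1,0,0,0,0,0,0,0,1,0,2,0,0,0,0,2,0,0,1,0,0,0,1,0,0,0,1,0,2,0,0,0,0]
Step 11: insert c at [6, 36] -> counters=[0,0,1,0,1,0,3,1,0,0,0,0,0,0,1,0,0,0,0,0,0,0,1,0,2,0,0,0,0,2,0,0,1,0,0,0,2,0,0,0,1,0,2,0,0,0,0]
Step 12: insert u at [7, 14] -> counters=[0,0,1,0,1,0,3,2,0,0,0,0,0,0,2,0,0,0,0,0,0,0,1,0,2,0,0,0,0,2,0,0,1,0,0,0,2,0,0,0,1,0,2,0,0,0,0]
Step 13: delete phu at [24, 40] -> counters=[0,0,1,0,1,0,3,2,0,0,0,0,0,0,2,0,0,0,0,0,0,0,1,0,1,0,0,0,0,2,0,0,1,0,0,0,2,0,0,0,0,0,2,0,0,0,0]
Step 14: insert rd at [29, 32] -> counters=[0,0,1,0,1,0,3,2,0,0,0,0,0,0,2,0,0,0,0,0,0,0,1,0,1,0,0,0,0,3,0,0,2,0,0,0,2,0,0,0,0,0,2,0,0,0,0]
Step 15: delete js at [24, 42] -> counters=[0,0,1,0,1,0,3,2,0,0,0,0,0,0,2,0,0,0,0,0,0,0,1,0,0,0,0,0,0,3,0,0,2,0,0,0,2,0,0,0,0,0,1,0,0,0,0]
Step 16: insert ip at [6, 29] -> counters=[0,0,1,0,1,0,4,2,0,0,0,0,0,0,2,0,0,0,0,0,0,0,1,0,0,0,0,0,0,4,0,0,2,0,0,0,2,0,0,0,0,0,1,0,0,0,0]
Final counters=[0,0,1,0,1,0,4,2,0,0,0,0,0,0,2,0,0,0,0,0,0,0,1,0,0,0,0,0,0,4,0,0,2,0,0,0,2,0,0,0,0,0,1,0,0,0,0] -> counters[4]=1

Answer: 1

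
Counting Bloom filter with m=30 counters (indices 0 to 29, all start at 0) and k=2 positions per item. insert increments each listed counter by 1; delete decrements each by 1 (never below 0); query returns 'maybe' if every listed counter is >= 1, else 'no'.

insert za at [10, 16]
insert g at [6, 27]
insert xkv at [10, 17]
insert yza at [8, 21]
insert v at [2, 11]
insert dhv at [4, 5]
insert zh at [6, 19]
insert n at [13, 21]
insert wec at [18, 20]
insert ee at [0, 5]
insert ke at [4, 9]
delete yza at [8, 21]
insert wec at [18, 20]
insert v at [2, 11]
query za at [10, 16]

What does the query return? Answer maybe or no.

Step 1: insert za at [10, 16] -> counters=[0,0,0,0,0,0,0,0,0,0,1,0,0,0,0,0,1,0,0,0,0,0,0,0,0,0,0,0,0,0]
Step 2: insert g at [6, 27] -> counters=[0,0,0,0,0,0,1,0,0,0,1,0,0,0,0,0,1,0,0,0,0,0,0,0,0,0,0,1,0,0]
Step 3: insert xkv at [10, 17] -> counters=[0,0,0,0,0,0,1,0,0,0,2,0,0,0,0,0,1,1,0,0,0,0,0,0,0,0,0,1,0,0]
Step 4: insert yza at [8, 21] -> counters=[0,0,0,0,0,0,1,0,1,0,2,0,0,0,0,0,1,1,0,0,0,1,0,0,0,0,0,1,0,0]
Step 5: insert v at [2, 11] -> counters=[0,0,1,0,0,0,1,0,1,0,2,1,0,0,0,0,1,1,0,0,0,1,0,0,0,0,0,1,0,0]
Step 6: insert dhv at [4, 5] -> counters=[0,0,1,0,1,1,1,0,1,0,2,1,0,0,0,0,1,1,0,0,0,1,0,0,0,0,0,1,0,0]
Step 7: insert zh at [6, 19] -> counters=[0,0,1,0,1,1,2,0,1,0,2,1,0,0,0,0,1,1,0,1,0,1,0,0,0,0,0,1,0,0]
Step 8: insert n at [13, 21] -> counters=[0,0,1,0,1,1,2,0,1,0,2,1,0,1,0,0,1,1,0,1,0,2,0,0,0,0,0,1,0,0]
Step 9: insert wec at [18, 20] -> counters=[0,0,1,0,1,1,2,0,1,0,2,1,0,1,0,0,1,1,1,1,1,2,0,0,0,0,0,1,0,0]
Step 10: insert ee at [0, 5] -> counters=[1,0,1,0,1,2,2,0,1,0,2,1,0,1,0,0,1,1,1,1,1,2,0,0,0,0,0,1,0,0]
Step 11: insert ke at [4, 9] -> counters=[1,0,1,0,2,2,2,0,1,1,2,1,0,1,0,0,1,1,1,1,1,2,0,0,0,0,0,1,0,0]
Step 12: delete yza at [8, 21] -> counters=[1,0,1,0,2,2,2,0,0,1,2,1,0,1,0,0,1,1,1,1,1,1,0,0,0,0,0,1,0,0]
Step 13: insert wec at [18, 20] -> counters=[1,0,1,0,2,2,2,0,0,1,2,1,0,1,0,0,1,1,2,1,2,1,0,0,0,0,0,1,0,0]
Step 14: insert v at [2, 11] -> counters=[1,0,2,0,2,2,2,0,0,1,2,2,0,1,0,0,1,1,2,1,2,1,0,0,0,0,0,1,0,0]
Query za: check counters[10]=2 counters[16]=1 -> maybe

Answer: maybe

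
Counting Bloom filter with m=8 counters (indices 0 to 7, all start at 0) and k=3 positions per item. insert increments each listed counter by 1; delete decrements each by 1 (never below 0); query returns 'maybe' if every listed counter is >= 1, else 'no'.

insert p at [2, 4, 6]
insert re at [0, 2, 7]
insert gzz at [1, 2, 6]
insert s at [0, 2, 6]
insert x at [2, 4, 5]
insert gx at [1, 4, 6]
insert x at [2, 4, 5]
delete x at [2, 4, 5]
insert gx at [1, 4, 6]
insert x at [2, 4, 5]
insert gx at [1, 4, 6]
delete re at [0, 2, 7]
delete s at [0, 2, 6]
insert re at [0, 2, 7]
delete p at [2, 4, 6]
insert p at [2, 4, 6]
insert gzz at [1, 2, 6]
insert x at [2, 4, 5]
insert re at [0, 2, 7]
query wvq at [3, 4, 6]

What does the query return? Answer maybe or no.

Step 1: insert p at [2, 4, 6] -> counters=[0,0,1,0,1,0,1,0]
Step 2: insert re at [0, 2, 7] -> counters=[1,0,2,0,1,0,1,1]
Step 3: insert gzz at [1, 2, 6] -> counters=[1,1,3,0,1,0,2,1]
Step 4: insert s at [0, 2, 6] -> counters=[2,1,4,0,1,0,3,1]
Step 5: insert x at [2, 4, 5] -> counters=[2,1,5,0,2,1,3,1]
Step 6: insert gx at [1, 4, 6] -> counters=[2,2,5,0,3,1,4,1]
Step 7: insert x at [2, 4, 5] -> counters=[2,2,6,0,4,2,4,1]
Step 8: delete x at [2, 4, 5] -> counters=[2,2,5,0,3,1,4,1]
Step 9: insert gx at [1, 4, 6] -> counters=[2,3,5,0,4,1,5,1]
Step 10: insert x at [2, 4, 5] -> counters=[2,3,6,0,5,2,5,1]
Step 11: insert gx at [1, 4, 6] -> counters=[2,4,6,0,6,2,6,1]
Step 12: delete re at [0, 2, 7] -> counters=[1,4,5,0,6,2,6,0]
Step 13: delete s at [0, 2, 6] -> counters=[0,4,4,0,6,2,5,0]
Step 14: insert re at [0, 2, 7] -> counters=[1,4,5,0,6,2,5,1]
Step 15: delete p at [2, 4, 6] -> counters=[1,4,4,0,5,2,4,1]
Step 16: insert p at [2, 4, 6] -> counters=[1,4,5,0,6,2,5,1]
Step 17: insert gzz at [1, 2, 6] -> counters=[1,5,6,0,6,2,6,1]
Step 18: insert x at [2, 4, 5] -> counters=[1,5,7,0,7,3,6,1]
Step 19: insert re at [0, 2, 7] -> counters=[2,5,8,0,7,3,6,2]
Query wvq: check counters[3]=0 counters[4]=7 counters[6]=6 -> no

Answer: no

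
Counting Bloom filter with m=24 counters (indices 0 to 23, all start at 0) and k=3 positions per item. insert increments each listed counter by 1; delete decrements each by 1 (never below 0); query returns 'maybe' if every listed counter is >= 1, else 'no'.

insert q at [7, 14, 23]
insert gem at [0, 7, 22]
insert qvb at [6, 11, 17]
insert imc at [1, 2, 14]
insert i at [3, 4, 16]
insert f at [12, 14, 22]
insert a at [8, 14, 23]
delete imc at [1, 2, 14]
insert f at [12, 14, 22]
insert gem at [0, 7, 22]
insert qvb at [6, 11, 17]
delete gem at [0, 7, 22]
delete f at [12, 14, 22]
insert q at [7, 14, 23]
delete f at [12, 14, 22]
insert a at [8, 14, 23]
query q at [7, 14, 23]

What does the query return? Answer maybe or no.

Answer: maybe

Derivation:
Step 1: insert q at [7, 14, 23] -> counters=[0,0,0,0,0,0,0,1,0,0,0,0,0,0,1,0,0,0,0,0,0,0,0,1]
Step 2: insert gem at [0, 7, 22] -> counters=[1,0,0,0,0,0,0,2,0,0,0,0,0,0,1,0,0,0,0,0,0,0,1,1]
Step 3: insert qvb at [6, 11, 17] -> counters=[1,0,0,0,0,0,1,2,0,0,0,1,0,0,1,0,0,1,0,0,0,0,1,1]
Step 4: insert imc at [1, 2, 14] -> counters=[1,1,1,0,0,0,1,2,0,0,0,1,0,0,2,0,0,1,0,0,0,0,1,1]
Step 5: insert i at [3, 4, 16] -> counters=[1,1,1,1,1,0,1,2,0,0,0,1,0,0,2,0,1,1,0,0,0,0,1,1]
Step 6: insert f at [12, 14, 22] -> counters=[1,1,1,1,1,0,1,2,0,0,0,1,1,0,3,0,1,1,0,0,0,0,2,1]
Step 7: insert a at [8, 14, 23] -> counters=[1,1,1,1,1,0,1,2,1,0,0,1,1,0,4,0,1,1,0,0,0,0,2,2]
Step 8: delete imc at [1, 2, 14] -> counters=[1,0,0,1,1,0,1,2,1,0,0,1,1,0,3,0,1,1,0,0,0,0,2,2]
Step 9: insert f at [12, 14, 22] -> counters=[1,0,0,1,1,0,1,2,1,0,0,1,2,0,4,0,1,1,0,0,0,0,3,2]
Step 10: insert gem at [0, 7, 22] -> counters=[2,0,0,1,1,0,1,3,1,0,0,1,2,0,4,0,1,1,0,0,0,0,4,2]
Step 11: insert qvb at [6, 11, 17] -> counters=[2,0,0,1,1,0,2,3,1,0,0,2,2,0,4,0,1,2,0,0,0,0,4,2]
Step 12: delete gem at [0, 7, 22] -> counters=[1,0,0,1,1,0,2,2,1,0,0,2,2,0,4,0,1,2,0,0,0,0,3,2]
Step 13: delete f at [12, 14, 22] -> counters=[1,0,0,1,1,0,2,2,1,0,0,2,1,0,3,0,1,2,0,0,0,0,2,2]
Step 14: insert q at [7, 14, 23] -> counters=[1,0,0,1,1,0,2,3,1,0,0,2,1,0,4,0,1,2,0,0,0,0,2,3]
Step 15: delete f at [12, 14, 22] -> counters=[1,0,0,1,1,0,2,3,1,0,0,2,0,0,3,0,1,2,0,0,0,0,1,3]
Step 16: insert a at [8, 14, 23] -> counters=[1,0,0,1,1,0,2,3,2,0,0,2,0,0,4,0,1,2,0,0,0,0,1,4]
Query q: check counters[7]=3 counters[14]=4 counters[23]=4 -> maybe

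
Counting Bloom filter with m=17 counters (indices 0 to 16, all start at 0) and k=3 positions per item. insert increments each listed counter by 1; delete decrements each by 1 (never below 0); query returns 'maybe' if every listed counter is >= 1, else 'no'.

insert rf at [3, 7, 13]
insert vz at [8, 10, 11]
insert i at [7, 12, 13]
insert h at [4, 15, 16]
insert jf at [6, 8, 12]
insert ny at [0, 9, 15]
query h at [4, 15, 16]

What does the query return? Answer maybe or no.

Step 1: insert rf at [3, 7, 13] -> counters=[0,0,0,1,0,0,0,1,0,0,0,0,0,1,0,0,0]
Step 2: insert vz at [8, 10, 11] -> counters=[0,0,0,1,0,0,0,1,1,0,1,1,0,1,0,0,0]
Step 3: insert i at [7, 12, 13] -> counters=[0,0,0,1,0,0,0,2,1,0,1,1,1,2,0,0,0]
Step 4: insert h at [4, 15, 16] -> counters=[0,0,0,1,1,0,0,2,1,0,1,1,1,2,0,1,1]
Step 5: insert jf at [6, 8, 12] -> counters=[0,0,0,1,1,0,1,2,2,0,1,1,2,2,0,1,1]
Step 6: insert ny at [0, 9, 15] -> counters=[1,0,0,1,1,0,1,2,2,1,1,1,2,2,0,2,1]
Query h: check counters[4]=1 counters[15]=2 counters[16]=1 -> maybe

Answer: maybe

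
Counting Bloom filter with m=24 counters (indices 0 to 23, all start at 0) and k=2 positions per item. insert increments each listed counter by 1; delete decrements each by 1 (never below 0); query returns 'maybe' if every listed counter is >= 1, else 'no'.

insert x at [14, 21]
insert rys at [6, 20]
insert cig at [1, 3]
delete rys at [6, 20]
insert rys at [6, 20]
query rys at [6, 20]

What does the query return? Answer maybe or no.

Step 1: insert x at [14, 21] -> counters=[0,0,0,0,0,0,0,0,0,0,0,0,0,0,1,0,0,0,0,0,0,1,0,0]
Step 2: insert rys at [6, 20] -> counters=[0,0,0,0,0,0,1,0,0,0,0,0,0,0,1,0,0,0,0,0,1,1,0,0]
Step 3: insert cig at [1, 3] -> counters=[0,1,0,1,0,0,1,0,0,0,0,0,0,0,1,0,0,0,0,0,1,1,0,0]
Step 4: delete rys at [6, 20] -> counters=[0,1,0,1,0,0,0,0,0,0,0,0,0,0,1,0,0,0,0,0,0,1,0,0]
Step 5: insert rys at [6, 20] -> counters=[0,1,0,1,0,0,1,0,0,0,0,0,0,0,1,0,0,0,0,0,1,1,0,0]
Query rys: check counters[6]=1 counters[20]=1 -> maybe

Answer: maybe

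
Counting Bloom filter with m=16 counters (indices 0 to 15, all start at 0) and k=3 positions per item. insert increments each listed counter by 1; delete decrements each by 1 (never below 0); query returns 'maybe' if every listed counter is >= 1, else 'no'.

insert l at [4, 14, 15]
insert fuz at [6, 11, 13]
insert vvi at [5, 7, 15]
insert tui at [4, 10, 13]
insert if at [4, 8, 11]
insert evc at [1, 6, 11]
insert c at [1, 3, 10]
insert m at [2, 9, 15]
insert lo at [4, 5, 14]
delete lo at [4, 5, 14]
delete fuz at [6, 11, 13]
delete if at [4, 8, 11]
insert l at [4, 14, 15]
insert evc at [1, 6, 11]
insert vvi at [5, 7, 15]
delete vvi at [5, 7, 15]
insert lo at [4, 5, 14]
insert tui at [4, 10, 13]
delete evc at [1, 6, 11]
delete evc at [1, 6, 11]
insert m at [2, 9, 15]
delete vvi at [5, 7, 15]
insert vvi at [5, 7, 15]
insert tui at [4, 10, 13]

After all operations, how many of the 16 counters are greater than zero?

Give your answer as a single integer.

Answer: 11

Derivation:
Step 1: insert l at [4, 14, 15] -> counters=[0,0,0,0,1,0,0,0,0,0,0,0,0,0,1,1]
Step 2: insert fuz at [6, 11, 13] -> counters=[0,0,0,0,1,0,1,0,0,0,0,1,0,1,1,1]
Step 3: insert vvi at [5, 7, 15] -> counters=[0,0,0,0,1,1,1,1,0,0,0,1,0,1,1,2]
Step 4: insert tui at [4, 10, 13] -> counters=[0,0,0,0,2,1,1,1,0,0,1,1,0,2,1,2]
Step 5: insert if at [4, 8, 11] -> counters=[0,0,0,0,3,1,1,1,1,0,1,2,0,2,1,2]
Step 6: insert evc at [1, 6, 11] -> counters=[0,1,0,0,3,1,2,1,1,0,1,3,0,2,1,2]
Step 7: insert c at [1, 3, 10] -> counters=[0,2,0,1,3,1,2,1,1,0,2,3,0,2,1,2]
Step 8: insert m at [2, 9, 15] -> counters=[0,2,1,1,3,1,2,1,1,1,2,3,0,2,1,3]
Step 9: insert lo at [4, 5, 14] -> counters=[0,2,1,1,4,2,2,1,1,1,2,3,0,2,2,3]
Step 10: delete lo at [4, 5, 14] -> counters=[0,2,1,1,3,1,2,1,1,1,2,3,0,2,1,3]
Step 11: delete fuz at [6, 11, 13] -> counters=[0,2,1,1,3,1,1,1,1,1,2,2,0,1,1,3]
Step 12: delete if at [4, 8, 11] -> counters=[0,2,1,1,2,1,1,1,0,1,2,1,0,1,1,3]
Step 13: insert l at [4, 14, 15] -> counters=[0,2,1,1,3,1,1,1,0,1,2,1,0,1,2,4]
Step 14: insert evc at [1, 6, 11] -> counters=[0,3,1,1,3,1,2,1,0,1,2,2,0,1,2,4]
Step 15: insert vvi at [5, 7, 15] -> counters=[0,3,1,1,3,2,2,2,0,1,2,2,0,1,2,5]
Step 16: delete vvi at [5, 7, 15] -> counters=[0,3,1,1,3,1,2,1,0,1,2,2,0,1,2,4]
Step 17: insert lo at [4, 5, 14] -> counters=[0,3,1,1,4,2,2,1,0,1,2,2,0,1,3,4]
Step 18: insert tui at [4, 10, 13] -> counters=[0,3,1,1,5,2,2,1,0,1,3,2,0,2,3,4]
Step 19: delete evc at [1, 6, 11] -> counters=[0,2,1,1,5,2,1,1,0,1,3,1,0,2,3,4]
Step 20: delete evc at [1, 6, 11] -> counters=[0,1,1,1,5,2,0,1,0,1,3,0,0,2,3,4]
Step 21: insert m at [2, 9, 15] -> counters=[0,1,2,1,5,2,0,1,0,2,3,0,0,2,3,5]
Step 22: delete vvi at [5, 7, 15] -> counters=[0,1,2,1,5,1,0,0,0,2,3,0,0,2,3,4]
Step 23: insert vvi at [5, 7, 15] -> counters=[0,1,2,1,5,2,0,1,0,2,3,0,0,2,3,5]
Step 24: insert tui at [4, 10, 13] -> counters=[0,1,2,1,6,2,0,1,0,2,4,0,0,3,3,5]
Final counters=[0,1,2,1,6,2,0,1,0,2,4,0,0,3,3,5] -> 11 nonzero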